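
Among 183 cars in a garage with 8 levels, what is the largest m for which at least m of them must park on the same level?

23

If each of the 8 levels held at most 22, the total would be at most 8 × 22 = 176 < 183, a contradiction.
So at least one holds ⌈183/8⌉ = 23.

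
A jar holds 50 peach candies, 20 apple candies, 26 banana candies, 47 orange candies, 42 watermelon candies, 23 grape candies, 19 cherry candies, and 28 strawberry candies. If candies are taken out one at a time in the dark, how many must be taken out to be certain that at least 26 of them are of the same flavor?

In the worst case we take at most 25 of each flavor, but all 20 apple, all 23 grape, and all 19 cherry (fewer than 25), giving 25 + 20 + 25 + 25 + 25 + 23 + 19 + 25 = 187.
One more candy then forces some flavor to 26, so 187 + 1 = 188.

188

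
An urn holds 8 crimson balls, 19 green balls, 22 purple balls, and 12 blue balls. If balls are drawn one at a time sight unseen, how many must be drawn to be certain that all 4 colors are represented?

54

The hardest color to obtain is crimson: we could draw every other ball first — 61 − 8 = 53 balls — without a single crimson one.
The next draw must be crimson, so 53 + 1 = 54.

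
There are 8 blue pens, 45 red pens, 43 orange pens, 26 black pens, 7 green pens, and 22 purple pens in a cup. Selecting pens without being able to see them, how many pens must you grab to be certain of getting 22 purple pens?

The worst case draws every non-purple pen first: 8 + 45 + 43 + 26 + 7 = 129.
The next 22 draws are then forced to be purple, giving 129 + 22 = 151.

151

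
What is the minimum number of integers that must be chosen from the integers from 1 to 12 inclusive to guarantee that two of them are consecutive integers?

7

Partition {1, …, 12} into 6 pairs: {1,2}, {3,4}, …, {11,12}.
Choosing 6 integers — say the 6 even numbers 2, 4, …, 12 — takes one from each pair and avoids the property.
Choosing 7 forces two into the same pair by pigeonhole, and those are consecutive. So 7.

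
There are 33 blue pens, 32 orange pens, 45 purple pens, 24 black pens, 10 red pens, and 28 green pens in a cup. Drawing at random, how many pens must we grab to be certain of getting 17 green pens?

161

To avoid green pens as long as possible, exhaust the other 5 ink colors first.
The worst case draws every non-green pen first: 33 + 32 + 45 + 24 + 10 = 144.
The next 17 draws are then forced to be green, giving 144 + 17 = 161.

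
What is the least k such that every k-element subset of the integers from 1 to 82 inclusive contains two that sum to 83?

42

Partition {1, …, 82} into 41 pairs: {1,82}, {2,81}, …, {41,42}.
Choosing 41 integers — say the integers 1 through 41 — takes one from each pair and avoids the property.
Choosing 42 forces two into the same pair by pigeonhole, and those sum to 83. So 42.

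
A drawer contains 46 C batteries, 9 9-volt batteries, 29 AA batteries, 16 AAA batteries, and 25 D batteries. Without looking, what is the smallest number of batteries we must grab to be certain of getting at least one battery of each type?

117

The hardest type to obtain is 9-volt: we could draw every other battery first — 125 − 9 = 116 batteries — without a single 9-volt one.
The next draw must be 9-volt, so 116 + 1 = 117.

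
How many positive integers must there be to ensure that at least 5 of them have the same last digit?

41

There are 10 possible last digits acting as pigeonholes.
With 10 × 4 = 40 positive integers we could place exactly 4 in each, with no class reaching 5.
One more forces some class to hold 5, so 40 + 1 = 41.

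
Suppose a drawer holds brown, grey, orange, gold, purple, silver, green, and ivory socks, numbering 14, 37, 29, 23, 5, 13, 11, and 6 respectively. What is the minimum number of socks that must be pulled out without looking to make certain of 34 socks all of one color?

In the worst case we take at most 33 of each color, but all 14 brown, all 29 orange, all 23 gold, all 5 purple, all 13 silver, all 11 green, and all 6 ivory (fewer than 33), giving 14 + 33 + 29 + 23 + 5 + 13 + 11 + 6 = 134.
One more sock then forces some color to 34, so 134 + 1 = 135.

135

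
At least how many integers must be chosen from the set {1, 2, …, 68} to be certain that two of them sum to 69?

35

Partition {1, …, 68} into 34 pairs: {1,68}, {2,67}, …, {34,35}.
Choosing 34 integers — say the integers 1 through 34 — takes one from each pair and avoids the property.
Choosing 35 forces two into the same pair by pigeonhole, and those sum to 69. So 35.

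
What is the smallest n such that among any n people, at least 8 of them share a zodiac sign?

85

There are 12 zodiac signs acting as pigeonholes.
With 12 × 7 = 84 people we could place exactly 7 in each, with no class reaching 8.
One more forces some class to hold 8, so 84 + 1 = 85.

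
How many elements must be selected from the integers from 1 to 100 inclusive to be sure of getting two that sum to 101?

Partition {1, …, 100} into 50 pairs: {1,100}, {2,99}, …, {50,51}.
Choosing 50 integers — say the integers 1 through 50 — takes one from each pair and avoids the property.
Choosing 51 forces two into the same pair by pigeonhole, and those sum to 101. So 51.

51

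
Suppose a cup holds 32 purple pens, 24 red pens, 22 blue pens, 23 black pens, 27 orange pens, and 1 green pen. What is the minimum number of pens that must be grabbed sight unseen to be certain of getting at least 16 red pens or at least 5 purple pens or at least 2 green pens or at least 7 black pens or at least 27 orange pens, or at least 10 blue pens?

62

The worst case stops just short of every target: 4 purple, 15 red, 9 blue, 6 black, 26 orange, 1 green — 4 + 15 + 9 + 6 + 26 + 1 = 61 pens.
One more pen must push some ink color to its target, so 61 + 1 = 62.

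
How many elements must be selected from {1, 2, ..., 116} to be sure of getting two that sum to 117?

59

Partition {1, …, 116} into 58 pairs: {1,116}, {2,115}, …, {58,59}.
Choosing 58 integers — say the integers 1 through 58 — takes one from each pair and avoids the property.
Choosing 59 forces two into the same pair by pigeonhole, and those sum to 117. So 59.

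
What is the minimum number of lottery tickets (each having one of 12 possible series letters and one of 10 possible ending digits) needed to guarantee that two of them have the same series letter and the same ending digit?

There are 12 × 10 = 120 (series letter, ending digit) combinations acting as pigeonholes.
With 120 lottery tickets we could place one in each, avoiding any repeat.
One more forces some (series letter, ending digit) pair to hold 2, so 120 + 1 = 121.

121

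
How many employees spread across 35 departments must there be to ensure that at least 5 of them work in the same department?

141

There are 35 departments acting as pigeonholes.
With 35 × 4 = 140 employees we could place exactly 4 in each, with no class reaching 5.
One more forces some class to hold 5, so 140 + 1 = 141.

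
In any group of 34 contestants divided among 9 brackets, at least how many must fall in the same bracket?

The 34 contestants fall into 9 brackets.
If each of the 9 brackets held at most 3, the total would be at most 9 × 3 = 27 < 34, a contradiction.
So at least one holds ⌈34/9⌉ = 4.

4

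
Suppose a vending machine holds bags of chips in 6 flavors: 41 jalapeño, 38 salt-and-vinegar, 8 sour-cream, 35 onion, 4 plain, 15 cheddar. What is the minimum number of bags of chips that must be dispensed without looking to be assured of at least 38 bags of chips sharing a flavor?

137

Treat the 6 flavors as pigeonholes.
In the worst case we take at most 37 of each flavor, but all 8 sour-cream, all 35 onion, all 4 plain, and all 15 cheddar (fewer than 37), giving 37 + 37 + 8 + 35 + 4 + 15 = 136.
One more bag of chips then forces some flavor to 38, so 136 + 1 = 137.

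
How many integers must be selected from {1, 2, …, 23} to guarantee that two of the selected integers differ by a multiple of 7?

8

Use the pigeonhole principle on residue classes: group the integers by remainder mod 7; there are 7 residue classes, each nonempty in this range.
Choosing one from each class (7 integers) avoids any shared remainder.
One more choice must repeat a class, so two differ by a multiple of 7. Hence 7 + 1 = 8.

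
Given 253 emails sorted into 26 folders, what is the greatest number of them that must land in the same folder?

If each of the 26 folders held at most 9, the total would be at most 26 × 9 = 234 < 253, a contradiction.
So at least one holds ⌈253/26⌉ = 10.

10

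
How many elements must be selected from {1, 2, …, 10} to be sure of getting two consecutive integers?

6

Partition {1, …, 10} into 5 pairs: {1,2}, {3,4}, …, {9,10}.
Choosing 5 integers — say the 5 even numbers 2, 4, …, 10 — takes one from each pair and avoids the property.
Choosing 6 forces two into the same pair by pigeonhole, and those are consecutive. So 6.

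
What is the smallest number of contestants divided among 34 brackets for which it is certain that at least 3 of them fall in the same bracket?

There are 34 brackets acting as pigeonholes.
With 34 × 2 = 68 contestants we could place exactly 2 in each, with no class reaching 3.
One more forces some class to hold 3, so 68 + 1 = 69.

69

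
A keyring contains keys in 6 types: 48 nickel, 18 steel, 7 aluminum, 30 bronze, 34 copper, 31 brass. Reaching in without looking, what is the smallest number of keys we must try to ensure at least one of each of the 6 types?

162

The hardest type to obtain is aluminum: we could draw every other key first — 168 − 7 = 161 keys — without a single aluminum one.
The next draw must be aluminum, so 161 + 1 = 162.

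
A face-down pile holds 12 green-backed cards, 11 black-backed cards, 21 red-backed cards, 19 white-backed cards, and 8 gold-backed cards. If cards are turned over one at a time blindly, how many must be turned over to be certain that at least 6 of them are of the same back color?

26

Treat the 5 back colors as pigeonholes.
The worst case takes 5 cards of each back color without reaching 6 of any: 5 × 5 = 25.
The next card must bring some back color to 6, so 25 + 1 = 26.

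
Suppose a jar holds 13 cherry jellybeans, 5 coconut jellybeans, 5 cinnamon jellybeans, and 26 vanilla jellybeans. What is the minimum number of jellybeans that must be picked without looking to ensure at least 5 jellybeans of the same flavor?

17

Treat the 4 flavors as pigeonholes.
The worst case takes 4 jellybeans of each flavor without reaching 5 of any: 4 × 4 = 16.
The next jellybean must bring some flavor to 5, so 16 + 1 = 17.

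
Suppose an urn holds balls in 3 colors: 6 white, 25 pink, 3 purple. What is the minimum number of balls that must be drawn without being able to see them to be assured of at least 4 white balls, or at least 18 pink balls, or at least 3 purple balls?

The worst case stops just short of every target: 3 white, 17 pink, 2 purple — 3 + 17 + 2 = 22 balls.
One more ball must push some color to its target, so 22 + 1 = 23.

23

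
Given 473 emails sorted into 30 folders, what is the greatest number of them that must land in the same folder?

The 473 emails fall into 30 folders.
If each of the 30 folders held at most 15, the total would be at most 30 × 15 = 450 < 473, a contradiction.
So at least one holds ⌈473/30⌉ = 16.

16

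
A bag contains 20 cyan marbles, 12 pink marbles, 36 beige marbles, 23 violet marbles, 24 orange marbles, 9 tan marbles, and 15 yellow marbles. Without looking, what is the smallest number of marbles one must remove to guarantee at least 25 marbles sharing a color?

128

In the worst case we take at most 24 of each color, but all 20 cyan, all 12 pink, all 23 violet, all 9 tan, and all 15 yellow (fewer than 24), giving 20 + 12 + 24 + 23 + 24 + 9 + 15 = 127.
One more marble then forces some color to 25, so 127 + 1 = 128.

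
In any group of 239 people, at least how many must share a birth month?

20

The 239 people fall into 12 months of the year.
If each of the 12 months of the year held at most 19, the total would be at most 12 × 19 = 228 < 239, a contradiction.
So at least one holds ⌈239/12⌉ = 20.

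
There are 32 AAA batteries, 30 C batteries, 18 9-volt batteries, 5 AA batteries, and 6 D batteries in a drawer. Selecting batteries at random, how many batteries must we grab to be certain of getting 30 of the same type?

88

In the worst case we take at most 29 of each type, but all 18 9-volt, all 5 AA, and all 6 D (fewer than 29), giving 29 + 29 + 18 + 5 + 6 = 87.
One more battery then forces some type to 30, so 87 + 1 = 88.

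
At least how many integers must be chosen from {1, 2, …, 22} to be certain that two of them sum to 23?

Partition {1, …, 22} into 11 pairs: {1,22}, {2,21}, …, {11,12}.
Choosing 11 integers — say the integers 1 through 11 — takes one from each pair and avoids the property.
Choosing 12 forces two into the same pair by pigeonhole, and those sum to 23. So 12.

12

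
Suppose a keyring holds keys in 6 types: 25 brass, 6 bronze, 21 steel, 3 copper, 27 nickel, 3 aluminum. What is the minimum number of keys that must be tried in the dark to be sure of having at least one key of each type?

The hardest type to obtain is copper: we could draw every other key first — 85 − 3 = 82 keys — without a single copper one.
The next draw must be copper, so 82 + 1 = 83.

83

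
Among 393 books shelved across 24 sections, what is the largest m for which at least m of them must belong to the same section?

17

The 393 books fall into 24 sections.
If each of the 24 sections held at most 16, the total would be at most 24 × 16 = 384 < 393, a contradiction.
So at least one holds ⌈393/24⌉ = 17.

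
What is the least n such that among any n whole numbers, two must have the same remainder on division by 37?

38

Use the pigeonhole principle on residue classes: two integers differ by a multiple of 37 exactly when they share a remainder mod 37.
There are 37 residue classes mod 37, so 37 integers can all lie in distinct classes.
One more integer must repeat a residue, giving a difference divisible by 37. So n = 37 + 1 = 38.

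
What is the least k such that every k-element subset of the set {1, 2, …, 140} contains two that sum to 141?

Partition {1, …, 140} into 70 pairs: {1,140}, {2,139}, …, {70,71}.
Choosing 70 integers — say the integers 1 through 70 — takes one from each pair and avoids the property.
Choosing 71 forces two into the same pair by pigeonhole, and those sum to 141. So 71.

71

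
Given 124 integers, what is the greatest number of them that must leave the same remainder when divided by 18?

The 124 integers fall into 18 residue classes modulo 18.
If each of the 18 residue classes modulo 18 held at most 6, the total would be at most 18 × 6 = 108 < 124, a contradiction.
So at least one holds ⌈124/18⌉ = 7.

7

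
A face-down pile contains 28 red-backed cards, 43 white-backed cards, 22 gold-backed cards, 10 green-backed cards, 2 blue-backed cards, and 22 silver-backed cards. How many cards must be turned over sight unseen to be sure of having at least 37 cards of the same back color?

121

Treat the 6 back colors as pigeonholes.
In the worst case we take at most 36 of each back color, but all 28 red-backed, all 22 gold-backed, all 10 green-backed, all 2 blue-backed, and all 22 silver-backed (fewer than 36), giving 28 + 36 + 22 + 10 + 2 + 22 = 120.
One more card then forces some back color to 37, so 120 + 1 = 121.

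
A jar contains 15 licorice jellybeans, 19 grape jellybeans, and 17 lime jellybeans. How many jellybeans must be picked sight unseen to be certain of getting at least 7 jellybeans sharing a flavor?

The worst case takes 6 jellybeans of each flavor without reaching 7 of any: 3 × 6 = 18.
The next jellybean must bring some flavor to 7, so 18 + 1 = 19.

19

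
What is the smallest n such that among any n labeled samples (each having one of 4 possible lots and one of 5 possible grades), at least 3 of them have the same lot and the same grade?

41

There are 4 × 5 = 20 (lot, grade) combinations acting as pigeonholes.
With 20 × 2 = 40 labeled samples we could place exactly 2 in each, with no (lot, grade) pair reaching 3.
One more forces some (lot, grade) pair to hold 3, so 40 + 1 = 41.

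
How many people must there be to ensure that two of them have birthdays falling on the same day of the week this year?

8

There are 7 days of the week acting as pigeonholes.
With 7 people we could place one in each, avoiding any repeat.
One more forces some class to hold 2, so 7 + 1 = 8.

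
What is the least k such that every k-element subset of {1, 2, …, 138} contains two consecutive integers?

70

Partition {1, …, 138} into 69 pairs: {1,2}, {3,4}, …, {137,138}.
Choosing 69 integers — say the 69 even numbers 2, 4, …, 138 — takes one from each pair and avoids the property.
Choosing 70 forces two into the same pair by pigeonhole, and those are consecutive. So 70.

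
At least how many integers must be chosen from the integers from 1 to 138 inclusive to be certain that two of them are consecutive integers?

Partition {1, …, 138} into 69 pairs: {1,2}, {3,4}, …, {137,138}.
Choosing 69 integers — say the 69 even numbers 2, 4, …, 138 — takes one from each pair and avoids the property.
Choosing 70 forces two into the same pair by pigeonhole, and those are consecutive. So 70.

70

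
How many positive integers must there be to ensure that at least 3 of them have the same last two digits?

There are 100 possible two-digit endings acting as pigeonholes.
With 100 × 2 = 200 positive integers we could place exactly 2 in each, with no class reaching 3.
One more forces some class to hold 3, so 200 + 1 = 201.

201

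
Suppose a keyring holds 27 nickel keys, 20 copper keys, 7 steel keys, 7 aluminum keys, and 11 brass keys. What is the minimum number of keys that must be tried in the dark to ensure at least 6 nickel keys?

To avoid nickel keys as long as possible, exhaust the other 4 types first.
The worst case draws every non-nickel key first: 20 + 7 + 7 + 11 = 45.
The next 6 draws are then forced to be nickel, giving 45 + 6 = 51.

51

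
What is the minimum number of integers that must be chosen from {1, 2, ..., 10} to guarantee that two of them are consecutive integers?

6

Partition {1, …, 10} into 5 pairs: {1,2}, {3,4}, …, {9,10}.
Choosing 5 integers — say the 5 even numbers 2, 4, …, 10 — takes one from each pair and avoids the property.
Choosing 6 forces two into the same pair by pigeonhole, and those are consecutive. So 6.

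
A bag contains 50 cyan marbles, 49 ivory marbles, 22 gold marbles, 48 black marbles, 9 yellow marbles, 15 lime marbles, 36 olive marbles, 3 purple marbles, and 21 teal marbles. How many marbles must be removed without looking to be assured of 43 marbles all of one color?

Treat the 9 colors as pigeonholes.
In the worst case we take at most 42 of each color, but all 22 gold, all 9 yellow, all 15 lime, all 36 olive, all 3 purple, and all 21 teal (fewer than 42), giving 42 + 42 + 22 + 42 + 9 + 15 + 36 + 3 + 21 = 232.
One more marble then forces some color to 43, so 232 + 1 = 233.

233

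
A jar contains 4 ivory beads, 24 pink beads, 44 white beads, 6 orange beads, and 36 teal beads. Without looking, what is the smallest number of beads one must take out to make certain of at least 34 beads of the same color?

Treat the 5 colors as pigeonholes.
In the worst case we take at most 33 of each color, but all 4 ivory, all 24 pink, and all 6 orange (fewer than 33), giving 4 + 24 + 33 + 6 + 33 = 100.
One more bead then forces some color to 34, so 100 + 1 = 101.

101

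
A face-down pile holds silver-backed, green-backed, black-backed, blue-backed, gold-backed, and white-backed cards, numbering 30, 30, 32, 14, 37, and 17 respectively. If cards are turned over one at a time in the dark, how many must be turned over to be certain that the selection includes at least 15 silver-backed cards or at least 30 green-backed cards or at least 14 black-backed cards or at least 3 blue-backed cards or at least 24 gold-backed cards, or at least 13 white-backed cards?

94

Each of the 6 back colors has its own threshold; avoid all of them simultaneously.
The worst case stops just short of every target: 14 silver-backed, 29 green-backed, 13 black-backed, 2 blue-backed, 23 gold-backed, 12 white-backed — 14 + 29 + 13 + 2 + 23 + 12 = 93 cards.
One more card must push some back color to its target, so 93 + 1 = 94.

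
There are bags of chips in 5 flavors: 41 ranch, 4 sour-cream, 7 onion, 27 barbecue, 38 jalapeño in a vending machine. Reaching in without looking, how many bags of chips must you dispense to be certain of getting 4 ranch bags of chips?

The worst case draws every non-ranch bag of chips first: 4 + 7 + 27 + 38 = 76.
The next 4 draws are then forced to be ranch, giving 76 + 4 = 80.

80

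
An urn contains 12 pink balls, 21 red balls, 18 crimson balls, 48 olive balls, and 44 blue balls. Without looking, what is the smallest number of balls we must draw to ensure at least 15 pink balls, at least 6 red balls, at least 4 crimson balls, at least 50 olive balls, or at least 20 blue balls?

Each of the 5 colors has its own threshold; avoid all of them simultaneously.
The worst case stops just short of every target: all 12 pink, 5 red, 3 crimson, all 48 olive, 19 blue — 12 + 5 + 3 + 48 + 19 = 87 balls.
One more ball must push some color to its target, so 87 + 1 = 88.

88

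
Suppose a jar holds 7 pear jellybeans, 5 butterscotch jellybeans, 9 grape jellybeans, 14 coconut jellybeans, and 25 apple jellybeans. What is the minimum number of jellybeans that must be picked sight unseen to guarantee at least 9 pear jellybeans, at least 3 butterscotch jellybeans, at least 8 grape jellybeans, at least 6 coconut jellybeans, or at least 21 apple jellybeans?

Each of the 5 flavors has its own threshold; avoid all of them simultaneously.
The worst case stops just short of every target: all 7 pear, 2 butterscotch, 7 grape, 5 coconut, 20 apple — 7 + 2 + 7 + 5 + 20 = 41 jellybeans.
One more jellybean must push some flavor to its target, so 41 + 1 = 42.

42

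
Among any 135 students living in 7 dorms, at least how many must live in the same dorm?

If each of the 7 dorms held at most 19, the total would be at most 7 × 19 = 133 < 135, a contradiction.
So at least one holds ⌈135/7⌉ = 20.

20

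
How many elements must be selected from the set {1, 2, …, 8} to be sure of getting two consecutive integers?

5

Partition {1, …, 8} into 4 pairs: {1,2}, {3,4}, …, {7,8}.
Choosing 4 integers — say the 4 even numbers 2, 4, …, 8 — takes one from each pair and avoids the property.
Choosing 5 forces two into the same pair by pigeonhole, and those are consecutive. So 5.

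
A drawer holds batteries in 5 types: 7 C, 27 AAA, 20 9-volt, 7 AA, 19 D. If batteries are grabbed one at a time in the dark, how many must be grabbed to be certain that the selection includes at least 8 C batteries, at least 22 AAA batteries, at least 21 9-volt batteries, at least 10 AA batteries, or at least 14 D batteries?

69

The worst case stops just short of every target: 7 C, 21 AAA, 20 9-volt, all 7 AA, 13 D — 7 + 21 + 20 + 7 + 13 = 68 batteries.
One more battery must push some type to its target, so 68 + 1 = 69.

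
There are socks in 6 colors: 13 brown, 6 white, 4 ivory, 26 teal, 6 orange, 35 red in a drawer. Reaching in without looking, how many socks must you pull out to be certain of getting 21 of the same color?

In the worst case we take at most 20 of each color, but all 13 brown, all 6 white, all 4 ivory, and all 6 orange (fewer than 20), giving 13 + 6 + 4 + 20 + 6 + 20 = 69.
One more sock then forces some color to 21, so 69 + 1 = 70.

70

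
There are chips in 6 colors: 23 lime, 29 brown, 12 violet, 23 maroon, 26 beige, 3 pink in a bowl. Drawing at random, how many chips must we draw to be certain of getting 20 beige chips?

110

To avoid beige chips as long as possible, exhaust the other 5 colors first.
The worst case draws every non-beige chip first: 23 + 29 + 12 + 23 + 3 = 90.
The next 20 draws are then forced to be beige, giving 90 + 20 = 110.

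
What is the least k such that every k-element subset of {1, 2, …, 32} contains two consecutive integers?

17

Partition {1, …, 32} into 16 pairs: {1,2}, {3,4}, …, {31,32}.
Choosing 16 integers — say the 16 even numbers 2, 4, …, 32 — takes one from each pair and avoids the property.
Choosing 17 forces two into the same pair by pigeonhole, and those are consecutive. So 17.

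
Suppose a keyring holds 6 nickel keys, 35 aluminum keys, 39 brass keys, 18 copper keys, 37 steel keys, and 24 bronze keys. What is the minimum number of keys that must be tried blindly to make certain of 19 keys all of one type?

Treat the 6 types as pigeonholes.
In the worst case we take at most 18 of each type, but all 6 nickel (fewer than 18), giving 6 + 18 + 18 + 18 + 18 + 18 = 96.
One more key then forces some type to 19, so 96 + 1 = 97.

97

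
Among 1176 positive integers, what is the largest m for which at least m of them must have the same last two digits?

There are 100 possible two-digit endings, which serve as the pigeonholes.
If each of the 100 possible two-digit endings held at most 11, the total would be at most 100 × 11 = 1100 < 1176, a contradiction.
So at least one holds ⌈1176/100⌉ = 12.

12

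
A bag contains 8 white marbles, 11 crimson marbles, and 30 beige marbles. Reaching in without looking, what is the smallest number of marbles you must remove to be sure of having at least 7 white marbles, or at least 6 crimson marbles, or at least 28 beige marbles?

The worst case stops just short of every target: 6 white, 5 crimson, 27 beige — 6 + 5 + 27 = 38 marbles.
One more marble must push some color to its target, so 38 + 1 = 39.

39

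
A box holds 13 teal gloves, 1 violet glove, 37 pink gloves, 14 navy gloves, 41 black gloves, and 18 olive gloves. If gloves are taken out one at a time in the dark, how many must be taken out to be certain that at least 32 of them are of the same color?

In the worst case we take at most 31 of each color, but all 13 teal, all 1 violet, all 14 navy, and all 18 olive (fewer than 31), giving 13 + 1 + 31 + 14 + 31 + 18 = 108.
One more glove then forces some color to 32, so 108 + 1 = 109.

109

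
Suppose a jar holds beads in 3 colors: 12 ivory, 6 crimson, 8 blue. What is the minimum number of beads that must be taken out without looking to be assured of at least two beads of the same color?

The worst case takes 1 bead of each color without reaching 2 of any: 3 × 1 = 3.
The next bead must bring some color to 2, so 3 + 1 = 4.

4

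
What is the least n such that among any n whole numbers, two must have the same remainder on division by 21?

22

Use the pigeonhole principle on residue classes: two integers differ by a multiple of 21 exactly when they share a remainder mod 21.
There are 21 residue classes mod 21, so 21 integers can all lie in distinct classes.
One more integer must repeat a residue, giving a difference divisible by 21. So n = 21 + 1 = 22.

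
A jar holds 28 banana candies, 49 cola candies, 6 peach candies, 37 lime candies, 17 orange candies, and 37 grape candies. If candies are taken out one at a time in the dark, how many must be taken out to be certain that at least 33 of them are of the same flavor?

148

In the worst case we take at most 32 of each flavor, but all 28 banana, all 6 peach, and all 17 orange (fewer than 32), giving 28 + 32 + 6 + 32 + 17 + 32 = 147.
One more candy then forces some flavor to 33, so 147 + 1 = 148.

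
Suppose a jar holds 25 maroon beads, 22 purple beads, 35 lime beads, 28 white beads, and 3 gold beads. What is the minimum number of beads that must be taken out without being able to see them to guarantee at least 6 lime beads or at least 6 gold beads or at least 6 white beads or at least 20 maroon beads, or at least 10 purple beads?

Each of the 5 colors has its own threshold; avoid all of them simultaneously.
The worst case stops just short of every target: 19 maroon, 9 purple, 5 lime, 5 white, all 3 gold — 19 + 9 + 5 + 5 + 3 = 41 beads.
One more bead must push some color to its target, so 41 + 1 = 42.

42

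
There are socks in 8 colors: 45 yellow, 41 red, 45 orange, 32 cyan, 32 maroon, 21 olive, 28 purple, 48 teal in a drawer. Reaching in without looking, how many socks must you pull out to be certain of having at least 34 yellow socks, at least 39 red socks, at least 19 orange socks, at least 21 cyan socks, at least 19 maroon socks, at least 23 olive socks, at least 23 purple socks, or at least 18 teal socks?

188

The worst case stops just short of every target: 33 yellow, 38 red, 18 orange, 20 cyan, 18 maroon, all 21 olive, 22 purple, 17 teal — 33 + 38 + 18 + 20 + 18 + 21 + 22 + 17 = 187 socks.
One more sock must push some color to its target, so 187 + 1 = 188.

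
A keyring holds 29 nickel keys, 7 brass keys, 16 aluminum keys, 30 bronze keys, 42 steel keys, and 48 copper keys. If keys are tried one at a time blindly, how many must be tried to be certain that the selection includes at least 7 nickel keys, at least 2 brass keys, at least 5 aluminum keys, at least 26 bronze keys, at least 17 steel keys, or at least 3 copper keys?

55

Each of the 6 types has its own threshold; avoid all of them simultaneously.
The worst case stops just short of every target: 6 nickel, 1 brass, 4 aluminum, 25 bronze, 16 steel, 2 copper — 6 + 1 + 4 + 25 + 16 + 2 = 54 keys.
One more key must push some type to its target, so 54 + 1 = 55.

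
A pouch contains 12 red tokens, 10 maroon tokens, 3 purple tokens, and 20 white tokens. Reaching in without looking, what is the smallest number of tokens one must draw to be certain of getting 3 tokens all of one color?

9

The worst case takes 2 tokens of each color without reaching 3 of any: 4 × 2 = 8.
The next token must bring some color to 3, so 8 + 1 = 9.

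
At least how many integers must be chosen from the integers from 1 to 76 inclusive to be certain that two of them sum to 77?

Partition {1, …, 76} into 38 pairs: {1,76}, {2,75}, …, {38,39}.
Choosing 38 integers — say the integers 1 through 38 — takes one from each pair and avoids the property.
Choosing 39 forces two into the same pair by pigeonhole, and those sum to 77. So 39.

39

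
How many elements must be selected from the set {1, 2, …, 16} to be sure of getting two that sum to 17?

Partition {1, …, 16} into 8 pairs: {1,16}, {2,15}, …, {8,9}.
Choosing 8 integers — say the integers 1 through 8 — takes one from each pair and avoids the property.
Choosing 9 forces two into the same pair by pigeonhole, and those sum to 17. So 9.

9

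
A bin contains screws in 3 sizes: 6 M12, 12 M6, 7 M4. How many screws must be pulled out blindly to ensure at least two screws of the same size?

The worst case takes 1 screw of each size without reaching 2 of any: 3 × 1 = 3.
The next screw must bring some size to 2, so 3 + 1 = 4.

4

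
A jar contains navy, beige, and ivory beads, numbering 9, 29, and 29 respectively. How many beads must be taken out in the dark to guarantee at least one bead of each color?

59

The hardest color to obtain is navy: we could draw every other bead first — 67 − 9 = 58 beads — without a single navy one.
The next draw must be navy, so 58 + 1 = 59.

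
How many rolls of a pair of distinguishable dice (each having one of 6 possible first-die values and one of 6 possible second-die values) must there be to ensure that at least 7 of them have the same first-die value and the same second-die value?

There are 6 × 6 = 36 (first-die value, second-die value) combinations acting as pigeonholes.
With 36 × 6 = 216 rolls of a pair of distinguishable dice we could place exactly 6 in each, with no (first-die value, second-die value) pair reaching 7.
One more forces some (first-die value, second-die value) pair to hold 7, so 216 + 1 = 217.

217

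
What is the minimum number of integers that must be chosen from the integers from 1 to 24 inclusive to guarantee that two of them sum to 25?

Partition {1, …, 24} into 12 pairs: {1,24}, {2,23}, …, {12,13}.
Choosing 12 integers — say the integers 1 through 12 — takes one from each pair and avoids the property.
Choosing 13 forces two into the same pair by pigeonhole, and those sum to 25. So 13.

13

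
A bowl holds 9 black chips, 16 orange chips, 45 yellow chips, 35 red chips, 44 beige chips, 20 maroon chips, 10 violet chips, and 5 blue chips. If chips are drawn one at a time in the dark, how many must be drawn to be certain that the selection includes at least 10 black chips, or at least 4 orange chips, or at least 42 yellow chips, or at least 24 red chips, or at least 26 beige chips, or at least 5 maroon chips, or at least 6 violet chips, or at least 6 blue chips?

116

The worst case stops just short of every target: 9 black, 3 orange, 41 yellow, 23 red, 25 beige, 4 maroon, 5 violet, 5 blue — 9 + 3 + 41 + 23 + 25 + 4 + 5 + 5 = 115 chips.
One more chip must push some color to its target, so 115 + 1 = 116.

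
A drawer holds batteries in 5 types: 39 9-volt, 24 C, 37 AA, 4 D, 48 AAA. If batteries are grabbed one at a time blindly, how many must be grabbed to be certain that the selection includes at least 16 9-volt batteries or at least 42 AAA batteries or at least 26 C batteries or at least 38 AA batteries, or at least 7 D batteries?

122

The worst case stops just short of every target: 15 9-volt, all 24 C, 37 AA, all 4 D, 41 AAA — 15 + 24 + 37 + 4 + 41 = 121 batteries.
One more battery must push some type to its target, so 121 + 1 = 122.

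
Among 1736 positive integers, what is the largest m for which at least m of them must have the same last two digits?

There are 100 possible two-digit endings, which serve as the pigeonholes.
If each of the 100 possible two-digit endings held at most 17, the total would be at most 100 × 17 = 1700 < 1736, a contradiction.
So at least one holds ⌈1736/100⌉ = 18.

18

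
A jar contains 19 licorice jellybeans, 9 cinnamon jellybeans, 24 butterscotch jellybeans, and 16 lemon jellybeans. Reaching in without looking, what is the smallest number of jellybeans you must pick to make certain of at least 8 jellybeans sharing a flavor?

29

Treat the 4 flavors as pigeonholes.
The worst case takes 7 jellybeans of each flavor without reaching 8 of any: 4 × 7 = 28.
The next jellybean must bring some flavor to 8, so 28 + 1 = 29.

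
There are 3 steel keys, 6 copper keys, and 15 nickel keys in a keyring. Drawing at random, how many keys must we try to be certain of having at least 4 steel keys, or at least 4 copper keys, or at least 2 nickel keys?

8

Each of the 3 types has its own threshold; avoid all of them simultaneously.
The worst case stops just short of every target: 3 steel, 3 copper, 1 nickel — 3 + 3 + 1 = 7 keys.
One more key must push some type to its target, so 7 + 1 = 8.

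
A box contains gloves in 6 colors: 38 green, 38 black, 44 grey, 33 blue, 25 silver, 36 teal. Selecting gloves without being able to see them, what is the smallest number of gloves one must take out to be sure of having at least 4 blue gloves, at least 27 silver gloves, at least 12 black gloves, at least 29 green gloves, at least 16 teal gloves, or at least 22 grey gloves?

104

The worst case stops just short of every target: 28 green, 11 black, 21 grey, 3 blue, all 25 silver, 15 teal — 28 + 11 + 21 + 3 + 25 + 15 = 103 gloves.
One more glove must push some color to its target, so 103 + 1 = 104.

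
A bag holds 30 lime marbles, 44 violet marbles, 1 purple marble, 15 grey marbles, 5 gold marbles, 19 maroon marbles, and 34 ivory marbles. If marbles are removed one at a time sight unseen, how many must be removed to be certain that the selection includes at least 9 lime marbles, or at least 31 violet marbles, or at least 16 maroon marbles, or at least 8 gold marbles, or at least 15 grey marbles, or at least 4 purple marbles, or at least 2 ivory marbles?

Each of the 7 colors has its own threshold; avoid all of them simultaneously.
The worst case stops just short of every target: 8 lime, 30 violet, all 1 purple, 14 grey, all 5 gold, 15 maroon, 1 ivory — 8 + 30 + 1 + 14 + 5 + 15 + 1 = 74 marbles.
One more marble must push some color to its target, so 74 + 1 = 75.

75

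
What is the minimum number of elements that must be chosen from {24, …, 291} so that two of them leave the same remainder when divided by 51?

52

Use the pigeonhole principle on residue classes: group the integers by remainder mod 51; there are 51 residue classes, each nonempty in this range.
Choosing one from each class (51 integers) avoids any shared remainder.
One more choice must repeat a class, so two differ by a multiple of 51. Hence 51 + 1 = 52.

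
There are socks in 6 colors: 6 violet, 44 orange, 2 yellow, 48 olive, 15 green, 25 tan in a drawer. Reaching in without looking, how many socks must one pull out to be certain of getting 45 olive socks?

The worst case draws every non-olive sock first: 6 + 44 + 2 + 15 + 25 = 92.
The next 45 draws are then forced to be olive, giving 92 + 45 = 137.

137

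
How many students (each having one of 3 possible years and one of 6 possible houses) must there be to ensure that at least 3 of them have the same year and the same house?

There are 3 × 6 = 18 (year, house) combinations acting as pigeonholes.
With 18 × 2 = 36 students we could place exactly 2 in each, with no (year, house) pair reaching 3.
One more forces some (year, house) pair to hold 3, so 36 + 1 = 37.

37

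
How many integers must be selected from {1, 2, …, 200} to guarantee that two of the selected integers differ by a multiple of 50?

Use the pigeonhole principle on residue classes: group the integers by remainder mod 50; there are 50 residue classes, each nonempty in this range.
Choosing one from each class (50 integers) avoids any shared remainder.
One more choice must repeat a class, so two differ by a multiple of 50. Hence 50 + 1 = 51.

51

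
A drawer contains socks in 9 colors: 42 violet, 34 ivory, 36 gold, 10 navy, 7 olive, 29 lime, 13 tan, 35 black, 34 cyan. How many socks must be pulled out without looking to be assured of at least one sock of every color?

234

The hardest color to obtain is olive: we could draw every other sock first — 240 − 7 = 233 socks — without a single olive one.
The next draw must be olive, so 233 + 1 = 234.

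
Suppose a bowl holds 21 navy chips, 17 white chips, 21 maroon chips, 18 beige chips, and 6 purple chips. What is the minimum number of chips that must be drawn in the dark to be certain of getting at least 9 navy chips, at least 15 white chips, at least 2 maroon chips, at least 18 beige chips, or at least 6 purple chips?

The worst case stops just short of every target: 8 navy, 14 white, 1 maroon, 17 beige, 5 purple — 8 + 14 + 1 + 17 + 5 = 45 chips.
One more chip must push some color to its target, so 45 + 1 = 46.

46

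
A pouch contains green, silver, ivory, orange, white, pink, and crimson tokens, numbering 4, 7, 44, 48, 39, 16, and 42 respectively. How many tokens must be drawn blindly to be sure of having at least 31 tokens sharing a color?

Treat the 7 colors as pigeonholes.
In the worst case we take at most 30 of each color, but all 4 green, all 7 silver, and all 16 pink (fewer than 30), giving 4 + 7 + 30 + 30 + 30 + 16 + 30 = 147.
One more token then forces some color to 31, so 147 + 1 = 148.

148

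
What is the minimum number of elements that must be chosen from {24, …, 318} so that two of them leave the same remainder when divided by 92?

Group the integers by remainder mod 92; there are 92 residue classes, each nonempty in this range.
Choosing one from each class (92 integers) avoids any shared remainder.
One more choice must repeat a class, so two differ by a multiple of 92. Hence 92 + 1 = 93.

93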